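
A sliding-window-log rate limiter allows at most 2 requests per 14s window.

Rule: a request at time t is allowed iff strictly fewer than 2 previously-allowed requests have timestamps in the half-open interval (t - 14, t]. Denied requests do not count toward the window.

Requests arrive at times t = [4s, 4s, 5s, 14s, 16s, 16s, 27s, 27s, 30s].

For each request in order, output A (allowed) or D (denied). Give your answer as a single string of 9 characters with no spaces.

Tracking allowed requests in the window:
  req#1 t=4s: ALLOW
  req#2 t=4s: ALLOW
  req#3 t=5s: DENY
  req#4 t=14s: DENY
  req#5 t=16s: DENY
  req#6 t=16s: DENY
  req#7 t=27s: ALLOW
  req#8 t=27s: ALLOW
  req#9 t=30s: DENY

Answer: AADDDDAAD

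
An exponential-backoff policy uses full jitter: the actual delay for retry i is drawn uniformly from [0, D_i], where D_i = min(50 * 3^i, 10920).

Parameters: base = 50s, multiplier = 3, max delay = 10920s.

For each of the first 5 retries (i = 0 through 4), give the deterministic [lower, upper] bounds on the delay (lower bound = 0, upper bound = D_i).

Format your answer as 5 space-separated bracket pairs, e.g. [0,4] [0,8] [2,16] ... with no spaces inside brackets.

Computing bounds per retry:
  i=0: D_i=min(50*3^0,10920)=50, bounds=[0,50]
  i=1: D_i=min(50*3^1,10920)=150, bounds=[0,150]
  i=2: D_i=min(50*3^2,10920)=450, bounds=[0,450]
  i=3: D_i=min(50*3^3,10920)=1350, bounds=[0,1350]
  i=4: D_i=min(50*3^4,10920)=4050, bounds=[0,4050]

Answer: [0,50] [0,150] [0,450] [0,1350] [0,4050]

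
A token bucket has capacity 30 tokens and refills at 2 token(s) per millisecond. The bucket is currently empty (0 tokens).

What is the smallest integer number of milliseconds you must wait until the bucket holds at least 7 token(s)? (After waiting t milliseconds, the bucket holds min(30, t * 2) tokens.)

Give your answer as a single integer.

Need t * 2 >= 7, so t >= 7/2.
Smallest integer t = ceil(7/2) = 4.

Answer: 4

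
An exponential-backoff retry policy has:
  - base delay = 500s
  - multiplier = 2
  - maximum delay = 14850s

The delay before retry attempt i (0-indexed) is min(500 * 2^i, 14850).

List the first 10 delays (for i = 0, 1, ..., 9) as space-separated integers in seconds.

Answer: 500 1000 2000 4000 8000 14850 14850 14850 14850 14850

Derivation:
Computing each delay:
  i=0: min(500*2^0, 14850) = 500
  i=1: min(500*2^1, 14850) = 1000
  i=2: min(500*2^2, 14850) = 2000
  i=3: min(500*2^3, 14850) = 4000
  i=4: min(500*2^4, 14850) = 8000
  i=5: min(500*2^5, 14850) = 14850
  i=6: min(500*2^6, 14850) = 14850
  i=7: min(500*2^7, 14850) = 14850
  i=8: min(500*2^8, 14850) = 14850
  i=9: min(500*2^9, 14850) = 14850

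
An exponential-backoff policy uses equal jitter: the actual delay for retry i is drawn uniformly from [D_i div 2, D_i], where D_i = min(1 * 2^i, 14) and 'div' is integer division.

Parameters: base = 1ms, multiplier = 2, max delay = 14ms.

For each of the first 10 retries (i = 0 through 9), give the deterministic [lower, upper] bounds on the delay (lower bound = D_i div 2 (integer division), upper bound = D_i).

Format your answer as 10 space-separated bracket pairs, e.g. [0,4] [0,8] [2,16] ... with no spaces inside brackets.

Computing bounds per retry:
  i=0: D_i=min(1*2^0,14)=1, bounds=[0,1]
  i=1: D_i=min(1*2^1,14)=2, bounds=[1,2]
  i=2: D_i=min(1*2^2,14)=4, bounds=[2,4]
  i=3: D_i=min(1*2^3,14)=8, bounds=[4,8]
  i=4: D_i=min(1*2^4,14)=14, bounds=[7,14]
  i=5: D_i=min(1*2^5,14)=14, bounds=[7,14]
  i=6: D_i=min(1*2^6,14)=14, bounds=[7,14]
  i=7: D_i=min(1*2^7,14)=14, bounds=[7,14]
  i=8: D_i=min(1*2^8,14)=14, bounds=[7,14]
  i=9: D_i=min(1*2^9,14)=14, bounds=[7,14]

Answer: [0,1] [1,2] [2,4] [4,8] [7,14] [7,14] [7,14] [7,14] [7,14] [7,14]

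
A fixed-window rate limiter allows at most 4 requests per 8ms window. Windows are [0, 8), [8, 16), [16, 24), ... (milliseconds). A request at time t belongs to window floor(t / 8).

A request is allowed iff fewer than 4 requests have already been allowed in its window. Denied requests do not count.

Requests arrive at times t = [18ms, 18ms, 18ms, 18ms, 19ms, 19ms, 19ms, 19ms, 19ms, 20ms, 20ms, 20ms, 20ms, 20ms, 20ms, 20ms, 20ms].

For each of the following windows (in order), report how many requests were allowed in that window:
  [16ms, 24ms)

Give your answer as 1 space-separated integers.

Answer: 4

Derivation:
Processing requests:
  req#1 t=18ms (window 2): ALLOW
  req#2 t=18ms (window 2): ALLOW
  req#3 t=18ms (window 2): ALLOW
  req#4 t=18ms (window 2): ALLOW
  req#5 t=19ms (window 2): DENY
  req#6 t=19ms (window 2): DENY
  req#7 t=19ms (window 2): DENY
  req#8 t=19ms (window 2): DENY
  req#9 t=19ms (window 2): DENY
  req#10 t=20ms (window 2): DENY
  req#11 t=20ms (window 2): DENY
  req#12 t=20ms (window 2): DENY
  req#13 t=20ms (window 2): DENY
  req#14 t=20ms (window 2): DENY
  req#15 t=20ms (window 2): DENY
  req#16 t=20ms (window 2): DENY
  req#17 t=20ms (window 2): DENY

Allowed counts by window: 4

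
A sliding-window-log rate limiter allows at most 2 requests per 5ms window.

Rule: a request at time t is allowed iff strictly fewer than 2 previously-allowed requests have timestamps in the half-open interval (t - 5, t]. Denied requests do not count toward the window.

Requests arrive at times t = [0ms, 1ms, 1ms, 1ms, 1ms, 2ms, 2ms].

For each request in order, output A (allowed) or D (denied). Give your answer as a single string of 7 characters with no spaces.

Tracking allowed requests in the window:
  req#1 t=0ms: ALLOW
  req#2 t=1ms: ALLOW
  req#3 t=1ms: DENY
  req#4 t=1ms: DENY
  req#5 t=1ms: DENY
  req#6 t=2ms: DENY
  req#7 t=2ms: DENY

Answer: AADDDDD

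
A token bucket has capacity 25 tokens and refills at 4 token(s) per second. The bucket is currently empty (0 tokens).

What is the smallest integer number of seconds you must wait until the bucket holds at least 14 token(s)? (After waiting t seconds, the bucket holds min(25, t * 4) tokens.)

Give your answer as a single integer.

Answer: 4

Derivation:
Need t * 4 >= 14, so t >= 14/4.
Smallest integer t = ceil(14/4) = 4.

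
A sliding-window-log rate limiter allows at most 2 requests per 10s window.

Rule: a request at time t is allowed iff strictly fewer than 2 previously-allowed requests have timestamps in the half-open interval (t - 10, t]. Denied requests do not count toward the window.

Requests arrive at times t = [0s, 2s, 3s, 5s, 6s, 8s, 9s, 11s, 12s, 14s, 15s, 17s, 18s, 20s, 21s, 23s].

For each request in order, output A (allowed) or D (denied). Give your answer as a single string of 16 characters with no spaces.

Answer: AADDDDDAADDDDDAA

Derivation:
Tracking allowed requests in the window:
  req#1 t=0s: ALLOW
  req#2 t=2s: ALLOW
  req#3 t=3s: DENY
  req#4 t=5s: DENY
  req#5 t=6s: DENY
  req#6 t=8s: DENY
  req#7 t=9s: DENY
  req#8 t=11s: ALLOW
  req#9 t=12s: ALLOW
  req#10 t=14s: DENY
  req#11 t=15s: DENY
  req#12 t=17s: DENY
  req#13 t=18s: DENY
  req#14 t=20s: DENY
  req#15 t=21s: ALLOW
  req#16 t=23s: ALLOW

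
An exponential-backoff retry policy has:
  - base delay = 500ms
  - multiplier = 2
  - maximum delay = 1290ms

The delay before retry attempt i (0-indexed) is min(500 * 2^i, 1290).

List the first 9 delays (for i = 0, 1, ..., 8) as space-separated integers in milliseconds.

Answer: 500 1000 1290 1290 1290 1290 1290 1290 1290

Derivation:
Computing each delay:
  i=0: min(500*2^0, 1290) = 500
  i=1: min(500*2^1, 1290) = 1000
  i=2: min(500*2^2, 1290) = 1290
  i=3: min(500*2^3, 1290) = 1290
  i=4: min(500*2^4, 1290) = 1290
  i=5: min(500*2^5, 1290) = 1290
  i=6: min(500*2^6, 1290) = 1290
  i=7: min(500*2^7, 1290) = 1290
  i=8: min(500*2^8, 1290) = 1290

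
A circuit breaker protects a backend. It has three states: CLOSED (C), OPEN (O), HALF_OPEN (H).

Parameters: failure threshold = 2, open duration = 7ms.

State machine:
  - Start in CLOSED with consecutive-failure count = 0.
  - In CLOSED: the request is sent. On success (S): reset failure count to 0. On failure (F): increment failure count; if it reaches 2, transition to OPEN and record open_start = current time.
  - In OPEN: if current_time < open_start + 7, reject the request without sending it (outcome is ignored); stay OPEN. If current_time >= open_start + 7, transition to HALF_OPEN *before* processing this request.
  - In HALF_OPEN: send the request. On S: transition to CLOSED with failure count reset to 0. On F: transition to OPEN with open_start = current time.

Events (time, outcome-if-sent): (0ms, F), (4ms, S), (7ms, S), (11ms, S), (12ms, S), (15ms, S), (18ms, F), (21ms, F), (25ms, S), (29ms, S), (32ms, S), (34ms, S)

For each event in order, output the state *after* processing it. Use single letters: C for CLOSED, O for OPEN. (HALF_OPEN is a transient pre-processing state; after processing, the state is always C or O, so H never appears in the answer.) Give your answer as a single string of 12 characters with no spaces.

State after each event:
  event#1 t=0ms outcome=F: state=CLOSED
  event#2 t=4ms outcome=S: state=CLOSED
  event#3 t=7ms outcome=S: state=CLOSED
  event#4 t=11ms outcome=S: state=CLOSED
  event#5 t=12ms outcome=S: state=CLOSED
  event#6 t=15ms outcome=S: state=CLOSED
  event#7 t=18ms outcome=F: state=CLOSED
  event#8 t=21ms outcome=F: state=OPEN
  event#9 t=25ms outcome=S: state=OPEN
  event#10 t=29ms outcome=S: state=CLOSED
  event#11 t=32ms outcome=S: state=CLOSED
  event#12 t=34ms outcome=S: state=CLOSED

Answer: CCCCCCCOOCCC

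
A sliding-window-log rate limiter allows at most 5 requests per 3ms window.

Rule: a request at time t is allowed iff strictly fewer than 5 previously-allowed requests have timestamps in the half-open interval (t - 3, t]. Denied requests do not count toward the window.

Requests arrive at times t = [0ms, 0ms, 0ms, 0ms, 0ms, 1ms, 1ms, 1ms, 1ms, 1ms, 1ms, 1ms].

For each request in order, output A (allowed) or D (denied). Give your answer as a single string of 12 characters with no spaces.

Answer: AAAAADDDDDDD

Derivation:
Tracking allowed requests in the window:
  req#1 t=0ms: ALLOW
  req#2 t=0ms: ALLOW
  req#3 t=0ms: ALLOW
  req#4 t=0ms: ALLOW
  req#5 t=0ms: ALLOW
  req#6 t=1ms: DENY
  req#7 t=1ms: DENY
  req#8 t=1ms: DENY
  req#9 t=1ms: DENY
  req#10 t=1ms: DENY
  req#11 t=1ms: DENY
  req#12 t=1ms: DENY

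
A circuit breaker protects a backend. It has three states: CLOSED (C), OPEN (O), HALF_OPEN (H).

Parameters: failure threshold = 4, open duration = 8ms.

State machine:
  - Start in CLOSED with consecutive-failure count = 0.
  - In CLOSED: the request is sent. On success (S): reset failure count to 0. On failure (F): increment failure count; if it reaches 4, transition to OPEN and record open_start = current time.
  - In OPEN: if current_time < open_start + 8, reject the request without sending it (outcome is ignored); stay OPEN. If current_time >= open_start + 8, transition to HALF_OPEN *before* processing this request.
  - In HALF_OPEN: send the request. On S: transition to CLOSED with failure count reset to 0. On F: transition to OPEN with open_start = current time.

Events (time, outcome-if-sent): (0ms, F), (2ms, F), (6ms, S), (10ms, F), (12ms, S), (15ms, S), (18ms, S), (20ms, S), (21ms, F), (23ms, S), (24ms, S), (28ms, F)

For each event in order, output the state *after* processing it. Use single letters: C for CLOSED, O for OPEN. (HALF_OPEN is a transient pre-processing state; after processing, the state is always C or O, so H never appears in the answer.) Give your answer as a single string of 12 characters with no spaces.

Answer: CCCCCCCCCCCC

Derivation:
State after each event:
  event#1 t=0ms outcome=F: state=CLOSED
  event#2 t=2ms outcome=F: state=CLOSED
  event#3 t=6ms outcome=S: state=CLOSED
  event#4 t=10ms outcome=F: state=CLOSED
  event#5 t=12ms outcome=S: state=CLOSED
  event#6 t=15ms outcome=S: state=CLOSED
  event#7 t=18ms outcome=S: state=CLOSED
  event#8 t=20ms outcome=S: state=CLOSED
  event#9 t=21ms outcome=F: state=CLOSED
  event#10 t=23ms outcome=S: state=CLOSED
  event#11 t=24ms outcome=S: state=CLOSED
  event#12 t=28ms outcome=F: state=CLOSED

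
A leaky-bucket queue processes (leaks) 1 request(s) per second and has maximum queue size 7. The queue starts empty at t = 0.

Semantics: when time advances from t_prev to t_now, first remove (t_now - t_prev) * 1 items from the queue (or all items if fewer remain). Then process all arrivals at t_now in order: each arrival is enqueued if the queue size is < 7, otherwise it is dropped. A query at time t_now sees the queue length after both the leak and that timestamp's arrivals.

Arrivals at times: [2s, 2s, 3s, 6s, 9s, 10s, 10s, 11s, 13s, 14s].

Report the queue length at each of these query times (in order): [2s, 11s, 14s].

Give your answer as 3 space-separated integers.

Answer: 2 2 1

Derivation:
Queue lengths at query times:
  query t=2s: backlog = 2
  query t=11s: backlog = 2
  query t=14s: backlog = 1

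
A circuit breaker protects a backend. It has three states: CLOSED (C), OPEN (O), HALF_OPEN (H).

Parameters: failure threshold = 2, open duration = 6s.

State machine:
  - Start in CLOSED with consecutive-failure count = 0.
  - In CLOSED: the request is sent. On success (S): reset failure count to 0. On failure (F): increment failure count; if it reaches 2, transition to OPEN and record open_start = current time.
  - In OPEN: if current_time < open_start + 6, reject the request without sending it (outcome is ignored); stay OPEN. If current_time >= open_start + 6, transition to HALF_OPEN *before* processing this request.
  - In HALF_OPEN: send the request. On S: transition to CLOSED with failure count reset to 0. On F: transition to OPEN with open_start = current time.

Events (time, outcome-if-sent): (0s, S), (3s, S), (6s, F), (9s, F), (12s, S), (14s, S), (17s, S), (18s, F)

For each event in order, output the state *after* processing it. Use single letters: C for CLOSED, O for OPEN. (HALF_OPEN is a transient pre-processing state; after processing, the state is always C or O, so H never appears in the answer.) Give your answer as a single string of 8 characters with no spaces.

State after each event:
  event#1 t=0s outcome=S: state=CLOSED
  event#2 t=3s outcome=S: state=CLOSED
  event#3 t=6s outcome=F: state=CLOSED
  event#4 t=9s outcome=F: state=OPEN
  event#5 t=12s outcome=S: state=OPEN
  event#6 t=14s outcome=S: state=OPEN
  event#7 t=17s outcome=S: state=CLOSED
  event#8 t=18s outcome=F: state=CLOSED

Answer: CCCOOOCC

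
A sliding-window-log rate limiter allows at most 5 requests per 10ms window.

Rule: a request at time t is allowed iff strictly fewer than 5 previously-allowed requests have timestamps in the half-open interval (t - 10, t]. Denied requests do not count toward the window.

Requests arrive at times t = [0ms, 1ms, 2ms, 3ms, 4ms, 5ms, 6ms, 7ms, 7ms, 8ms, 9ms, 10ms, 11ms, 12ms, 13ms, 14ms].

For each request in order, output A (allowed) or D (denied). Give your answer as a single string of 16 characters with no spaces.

Answer: AAAAADDDDDDAAAAA

Derivation:
Tracking allowed requests in the window:
  req#1 t=0ms: ALLOW
  req#2 t=1ms: ALLOW
  req#3 t=2ms: ALLOW
  req#4 t=3ms: ALLOW
  req#5 t=4ms: ALLOW
  req#6 t=5ms: DENY
  req#7 t=6ms: DENY
  req#8 t=7ms: DENY
  req#9 t=7ms: DENY
  req#10 t=8ms: DENY
  req#11 t=9ms: DENY
  req#12 t=10ms: ALLOW
  req#13 t=11ms: ALLOW
  req#14 t=12ms: ALLOW
  req#15 t=13ms: ALLOW
  req#16 t=14ms: ALLOW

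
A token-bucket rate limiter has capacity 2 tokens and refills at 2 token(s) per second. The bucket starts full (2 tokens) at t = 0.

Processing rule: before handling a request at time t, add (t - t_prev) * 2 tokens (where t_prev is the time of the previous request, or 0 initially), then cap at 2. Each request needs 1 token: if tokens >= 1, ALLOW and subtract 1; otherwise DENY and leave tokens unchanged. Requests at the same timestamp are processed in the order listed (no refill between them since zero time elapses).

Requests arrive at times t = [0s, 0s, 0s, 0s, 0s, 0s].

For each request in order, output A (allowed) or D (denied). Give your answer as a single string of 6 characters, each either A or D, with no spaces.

Simulating step by step:
  req#1 t=0s: ALLOW
  req#2 t=0s: ALLOW
  req#3 t=0s: DENY
  req#4 t=0s: DENY
  req#5 t=0s: DENY
  req#6 t=0s: DENY

Answer: AADDDD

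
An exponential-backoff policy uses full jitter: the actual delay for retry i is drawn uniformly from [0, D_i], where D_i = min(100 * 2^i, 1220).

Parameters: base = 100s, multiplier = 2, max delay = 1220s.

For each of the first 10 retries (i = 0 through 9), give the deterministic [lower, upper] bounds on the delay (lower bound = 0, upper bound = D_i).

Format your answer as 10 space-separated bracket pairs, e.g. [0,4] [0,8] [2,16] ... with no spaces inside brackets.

Answer: [0,100] [0,200] [0,400] [0,800] [0,1220] [0,1220] [0,1220] [0,1220] [0,1220] [0,1220]

Derivation:
Computing bounds per retry:
  i=0: D_i=min(100*2^0,1220)=100, bounds=[0,100]
  i=1: D_i=min(100*2^1,1220)=200, bounds=[0,200]
  i=2: D_i=min(100*2^2,1220)=400, bounds=[0,400]
  i=3: D_i=min(100*2^3,1220)=800, bounds=[0,800]
  i=4: D_i=min(100*2^4,1220)=1220, bounds=[0,1220]
  i=5: D_i=min(100*2^5,1220)=1220, bounds=[0,1220]
  i=6: D_i=min(100*2^6,1220)=1220, bounds=[0,1220]
  i=7: D_i=min(100*2^7,1220)=1220, bounds=[0,1220]
  i=8: D_i=min(100*2^8,1220)=1220, bounds=[0,1220]
  i=9: D_i=min(100*2^9,1220)=1220, bounds=[0,1220]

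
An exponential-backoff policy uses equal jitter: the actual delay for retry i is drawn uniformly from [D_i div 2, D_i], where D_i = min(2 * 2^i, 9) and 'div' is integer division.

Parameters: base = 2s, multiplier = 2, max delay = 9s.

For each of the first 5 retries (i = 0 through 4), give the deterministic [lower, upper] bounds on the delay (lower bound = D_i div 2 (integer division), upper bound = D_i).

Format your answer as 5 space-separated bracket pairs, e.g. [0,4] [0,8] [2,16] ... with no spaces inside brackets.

Answer: [1,2] [2,4] [4,8] [4,9] [4,9]

Derivation:
Computing bounds per retry:
  i=0: D_i=min(2*2^0,9)=2, bounds=[1,2]
  i=1: D_i=min(2*2^1,9)=4, bounds=[2,4]
  i=2: D_i=min(2*2^2,9)=8, bounds=[4,8]
  i=3: D_i=min(2*2^3,9)=9, bounds=[4,9]
  i=4: D_i=min(2*2^4,9)=9, bounds=[4,9]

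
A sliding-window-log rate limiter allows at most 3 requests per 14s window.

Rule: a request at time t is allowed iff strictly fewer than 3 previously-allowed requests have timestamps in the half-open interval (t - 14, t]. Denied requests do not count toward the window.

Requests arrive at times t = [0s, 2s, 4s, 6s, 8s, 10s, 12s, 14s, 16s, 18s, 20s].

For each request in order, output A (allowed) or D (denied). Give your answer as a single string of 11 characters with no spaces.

Answer: AAADDDDAAAD

Derivation:
Tracking allowed requests in the window:
  req#1 t=0s: ALLOW
  req#2 t=2s: ALLOW
  req#3 t=4s: ALLOW
  req#4 t=6s: DENY
  req#5 t=8s: DENY
  req#6 t=10s: DENY
  req#7 t=12s: DENY
  req#8 t=14s: ALLOW
  req#9 t=16s: ALLOW
  req#10 t=18s: ALLOW
  req#11 t=20s: DENY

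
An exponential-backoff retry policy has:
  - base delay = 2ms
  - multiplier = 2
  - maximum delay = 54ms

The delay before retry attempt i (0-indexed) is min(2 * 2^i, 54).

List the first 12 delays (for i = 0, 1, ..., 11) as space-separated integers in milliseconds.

Answer: 2 4 8 16 32 54 54 54 54 54 54 54

Derivation:
Computing each delay:
  i=0: min(2*2^0, 54) = 2
  i=1: min(2*2^1, 54) = 4
  i=2: min(2*2^2, 54) = 8
  i=3: min(2*2^3, 54) = 16
  i=4: min(2*2^4, 54) = 32
  i=5: min(2*2^5, 54) = 54
  i=6: min(2*2^6, 54) = 54
  i=7: min(2*2^7, 54) = 54
  i=8: min(2*2^8, 54) = 54
  i=9: min(2*2^9, 54) = 54
  i=10: min(2*2^10, 54) = 54
  i=11: min(2*2^11, 54) = 54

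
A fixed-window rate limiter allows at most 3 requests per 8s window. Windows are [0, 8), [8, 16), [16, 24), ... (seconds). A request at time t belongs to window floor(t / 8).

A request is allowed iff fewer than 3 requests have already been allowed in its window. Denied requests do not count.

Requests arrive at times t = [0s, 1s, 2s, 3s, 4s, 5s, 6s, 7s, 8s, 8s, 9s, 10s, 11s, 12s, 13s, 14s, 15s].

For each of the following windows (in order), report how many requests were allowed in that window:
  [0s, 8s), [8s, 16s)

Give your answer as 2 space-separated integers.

Answer: 3 3

Derivation:
Processing requests:
  req#1 t=0s (window 0): ALLOW
  req#2 t=1s (window 0): ALLOW
  req#3 t=2s (window 0): ALLOW
  req#4 t=3s (window 0): DENY
  req#5 t=4s (window 0): DENY
  req#6 t=5s (window 0): DENY
  req#7 t=6s (window 0): DENY
  req#8 t=7s (window 0): DENY
  req#9 t=8s (window 1): ALLOW
  req#10 t=8s (window 1): ALLOW
  req#11 t=9s (window 1): ALLOW
  req#12 t=10s (window 1): DENY
  req#13 t=11s (window 1): DENY
  req#14 t=12s (window 1): DENY
  req#15 t=13s (window 1): DENY
  req#16 t=14s (window 1): DENY
  req#17 t=15s (window 1): DENY

Allowed counts by window: 3 3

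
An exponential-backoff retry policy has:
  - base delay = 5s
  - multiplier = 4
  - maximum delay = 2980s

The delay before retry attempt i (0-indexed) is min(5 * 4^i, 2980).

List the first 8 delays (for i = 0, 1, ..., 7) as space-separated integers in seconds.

Computing each delay:
  i=0: min(5*4^0, 2980) = 5
  i=1: min(5*4^1, 2980) = 20
  i=2: min(5*4^2, 2980) = 80
  i=3: min(5*4^3, 2980) = 320
  i=4: min(5*4^4, 2980) = 1280
  i=5: min(5*4^5, 2980) = 2980
  i=6: min(5*4^6, 2980) = 2980
  i=7: min(5*4^7, 2980) = 2980

Answer: 5 20 80 320 1280 2980 2980 2980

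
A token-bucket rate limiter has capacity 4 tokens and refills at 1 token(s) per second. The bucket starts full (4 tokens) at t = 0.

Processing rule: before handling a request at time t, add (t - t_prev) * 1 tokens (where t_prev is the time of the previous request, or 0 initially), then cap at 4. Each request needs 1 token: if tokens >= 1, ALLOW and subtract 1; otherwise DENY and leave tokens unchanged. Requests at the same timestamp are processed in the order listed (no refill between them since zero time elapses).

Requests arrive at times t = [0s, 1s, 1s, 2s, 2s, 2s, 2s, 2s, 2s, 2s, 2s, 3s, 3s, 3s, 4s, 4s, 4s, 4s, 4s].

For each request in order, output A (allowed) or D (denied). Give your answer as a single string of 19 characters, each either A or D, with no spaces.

Answer: AAAAAADDDDDADDADDDD

Derivation:
Simulating step by step:
  req#1 t=0s: ALLOW
  req#2 t=1s: ALLOW
  req#3 t=1s: ALLOW
  req#4 t=2s: ALLOW
  req#5 t=2s: ALLOW
  req#6 t=2s: ALLOW
  req#7 t=2s: DENY
  req#8 t=2s: DENY
  req#9 t=2s: DENY
  req#10 t=2s: DENY
  req#11 t=2s: DENY
  req#12 t=3s: ALLOW
  req#13 t=3s: DENY
  req#14 t=3s: DENY
  req#15 t=4s: ALLOW
  req#16 t=4s: DENY
  req#17 t=4s: DENY
  req#18 t=4s: DENY
  req#19 t=4s: DENY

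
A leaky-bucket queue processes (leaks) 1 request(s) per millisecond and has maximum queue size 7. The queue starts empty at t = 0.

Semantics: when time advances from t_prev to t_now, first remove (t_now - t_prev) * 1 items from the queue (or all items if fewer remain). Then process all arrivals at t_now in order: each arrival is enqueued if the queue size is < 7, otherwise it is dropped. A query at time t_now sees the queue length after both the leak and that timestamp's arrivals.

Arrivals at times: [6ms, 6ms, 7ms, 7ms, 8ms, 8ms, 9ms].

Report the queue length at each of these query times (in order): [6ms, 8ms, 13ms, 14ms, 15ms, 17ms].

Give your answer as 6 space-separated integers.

Answer: 2 4 0 0 0 0

Derivation:
Queue lengths at query times:
  query t=6ms: backlog = 2
  query t=8ms: backlog = 4
  query t=13ms: backlog = 0
  query t=14ms: backlog = 0
  query t=15ms: backlog = 0
  query t=17ms: backlog = 0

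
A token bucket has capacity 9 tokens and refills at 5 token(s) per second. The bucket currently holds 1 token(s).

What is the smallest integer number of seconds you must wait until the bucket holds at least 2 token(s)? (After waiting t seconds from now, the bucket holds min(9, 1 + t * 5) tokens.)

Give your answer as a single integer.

Need 1 + t * 5 >= 2, so t >= 1/5.
Smallest integer t = ceil(1/5) = 1.

Answer: 1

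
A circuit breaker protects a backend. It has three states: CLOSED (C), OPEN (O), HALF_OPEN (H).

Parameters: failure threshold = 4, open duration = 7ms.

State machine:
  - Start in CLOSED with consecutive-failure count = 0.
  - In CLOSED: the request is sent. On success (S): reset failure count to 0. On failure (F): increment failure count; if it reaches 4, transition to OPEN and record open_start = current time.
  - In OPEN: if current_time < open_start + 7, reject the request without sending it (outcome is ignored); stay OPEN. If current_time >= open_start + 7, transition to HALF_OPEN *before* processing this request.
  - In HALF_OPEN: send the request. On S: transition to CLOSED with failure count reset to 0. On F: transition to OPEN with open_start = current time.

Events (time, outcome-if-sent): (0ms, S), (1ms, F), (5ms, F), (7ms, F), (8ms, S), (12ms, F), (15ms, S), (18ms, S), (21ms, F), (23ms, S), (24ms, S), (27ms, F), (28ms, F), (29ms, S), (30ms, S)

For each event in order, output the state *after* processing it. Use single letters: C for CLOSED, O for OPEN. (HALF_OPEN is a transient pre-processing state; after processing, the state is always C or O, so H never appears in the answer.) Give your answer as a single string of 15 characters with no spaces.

Answer: CCCCCCCCCCCCCCC

Derivation:
State after each event:
  event#1 t=0ms outcome=S: state=CLOSED
  event#2 t=1ms outcome=F: state=CLOSED
  event#3 t=5ms outcome=F: state=CLOSED
  event#4 t=7ms outcome=F: state=CLOSED
  event#5 t=8ms outcome=S: state=CLOSED
  event#6 t=12ms outcome=F: state=CLOSED
  event#7 t=15ms outcome=S: state=CLOSED
  event#8 t=18ms outcome=S: state=CLOSED
  event#9 t=21ms outcome=F: state=CLOSED
  event#10 t=23ms outcome=S: state=CLOSED
  event#11 t=24ms outcome=S: state=CLOSED
  event#12 t=27ms outcome=F: state=CLOSED
  event#13 t=28ms outcome=F: state=CLOSED
  event#14 t=29ms outcome=S: state=CLOSED
  event#15 t=30ms outcome=S: state=CLOSED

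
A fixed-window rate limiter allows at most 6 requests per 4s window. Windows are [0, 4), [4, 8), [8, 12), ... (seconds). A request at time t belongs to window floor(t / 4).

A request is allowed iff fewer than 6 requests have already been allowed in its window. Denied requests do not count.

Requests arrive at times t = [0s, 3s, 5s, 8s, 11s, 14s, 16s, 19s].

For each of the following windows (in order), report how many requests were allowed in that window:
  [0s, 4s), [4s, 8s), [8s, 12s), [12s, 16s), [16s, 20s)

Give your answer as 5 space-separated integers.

Processing requests:
  req#1 t=0s (window 0): ALLOW
  req#2 t=3s (window 0): ALLOW
  req#3 t=5s (window 1): ALLOW
  req#4 t=8s (window 2): ALLOW
  req#5 t=11s (window 2): ALLOW
  req#6 t=14s (window 3): ALLOW
  req#7 t=16s (window 4): ALLOW
  req#8 t=19s (window 4): ALLOW

Allowed counts by window: 2 1 2 1 2

Answer: 2 1 2 1 2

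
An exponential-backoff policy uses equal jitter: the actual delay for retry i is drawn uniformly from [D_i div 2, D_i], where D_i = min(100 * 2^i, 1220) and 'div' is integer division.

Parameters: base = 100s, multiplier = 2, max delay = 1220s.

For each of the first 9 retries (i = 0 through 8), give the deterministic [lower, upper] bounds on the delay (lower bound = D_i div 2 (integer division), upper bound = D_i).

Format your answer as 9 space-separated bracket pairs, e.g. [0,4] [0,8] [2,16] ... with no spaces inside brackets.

Answer: [50,100] [100,200] [200,400] [400,800] [610,1220] [610,1220] [610,1220] [610,1220] [610,1220]

Derivation:
Computing bounds per retry:
  i=0: D_i=min(100*2^0,1220)=100, bounds=[50,100]
  i=1: D_i=min(100*2^1,1220)=200, bounds=[100,200]
  i=2: D_i=min(100*2^2,1220)=400, bounds=[200,400]
  i=3: D_i=min(100*2^3,1220)=800, bounds=[400,800]
  i=4: D_i=min(100*2^4,1220)=1220, bounds=[610,1220]
  i=5: D_i=min(100*2^5,1220)=1220, bounds=[610,1220]
  i=6: D_i=min(100*2^6,1220)=1220, bounds=[610,1220]
  i=7: D_i=min(100*2^7,1220)=1220, bounds=[610,1220]
  i=8: D_i=min(100*2^8,1220)=1220, bounds=[610,1220]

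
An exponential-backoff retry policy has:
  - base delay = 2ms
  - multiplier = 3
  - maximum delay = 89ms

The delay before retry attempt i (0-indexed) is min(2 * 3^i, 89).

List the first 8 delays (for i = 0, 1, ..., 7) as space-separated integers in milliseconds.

Answer: 2 6 18 54 89 89 89 89

Derivation:
Computing each delay:
  i=0: min(2*3^0, 89) = 2
  i=1: min(2*3^1, 89) = 6
  i=2: min(2*3^2, 89) = 18
  i=3: min(2*3^3, 89) = 54
  i=4: min(2*3^4, 89) = 89
  i=5: min(2*3^5, 89) = 89
  i=6: min(2*3^6, 89) = 89
  i=7: min(2*3^7, 89) = 89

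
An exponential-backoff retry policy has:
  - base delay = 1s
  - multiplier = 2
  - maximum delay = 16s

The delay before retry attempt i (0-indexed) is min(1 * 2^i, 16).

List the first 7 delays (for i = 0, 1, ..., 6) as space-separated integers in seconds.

Answer: 1 2 4 8 16 16 16

Derivation:
Computing each delay:
  i=0: min(1*2^0, 16) = 1
  i=1: min(1*2^1, 16) = 2
  i=2: min(1*2^2, 16) = 4
  i=3: min(1*2^3, 16) = 8
  i=4: min(1*2^4, 16) = 16
  i=5: min(1*2^5, 16) = 16
  i=6: min(1*2^6, 16) = 16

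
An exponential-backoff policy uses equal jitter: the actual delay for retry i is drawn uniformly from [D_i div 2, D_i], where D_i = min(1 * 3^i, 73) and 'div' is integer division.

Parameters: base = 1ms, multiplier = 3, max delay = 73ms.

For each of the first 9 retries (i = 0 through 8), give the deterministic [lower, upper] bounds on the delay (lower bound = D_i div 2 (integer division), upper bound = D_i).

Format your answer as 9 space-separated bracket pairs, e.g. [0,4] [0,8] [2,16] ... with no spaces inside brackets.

Answer: [0,1] [1,3] [4,9] [13,27] [36,73] [36,73] [36,73] [36,73] [36,73]

Derivation:
Computing bounds per retry:
  i=0: D_i=min(1*3^0,73)=1, bounds=[0,1]
  i=1: D_i=min(1*3^1,73)=3, bounds=[1,3]
  i=2: D_i=min(1*3^2,73)=9, bounds=[4,9]
  i=3: D_i=min(1*3^3,73)=27, bounds=[13,27]
  i=4: D_i=min(1*3^4,73)=73, bounds=[36,73]
  i=5: D_i=min(1*3^5,73)=73, bounds=[36,73]
  i=6: D_i=min(1*3^6,73)=73, bounds=[36,73]
  i=7: D_i=min(1*3^7,73)=73, bounds=[36,73]
  i=8: D_i=min(1*3^8,73)=73, bounds=[36,73]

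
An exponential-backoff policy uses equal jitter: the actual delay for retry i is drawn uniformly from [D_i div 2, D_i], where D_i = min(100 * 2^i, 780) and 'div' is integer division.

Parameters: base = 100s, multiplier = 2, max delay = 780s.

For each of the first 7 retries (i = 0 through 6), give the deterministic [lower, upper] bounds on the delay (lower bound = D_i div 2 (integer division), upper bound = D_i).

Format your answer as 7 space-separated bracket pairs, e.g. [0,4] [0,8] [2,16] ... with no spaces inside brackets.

Answer: [50,100] [100,200] [200,400] [390,780] [390,780] [390,780] [390,780]

Derivation:
Computing bounds per retry:
  i=0: D_i=min(100*2^0,780)=100, bounds=[50,100]
  i=1: D_i=min(100*2^1,780)=200, bounds=[100,200]
  i=2: D_i=min(100*2^2,780)=400, bounds=[200,400]
  i=3: D_i=min(100*2^3,780)=780, bounds=[390,780]
  i=4: D_i=min(100*2^4,780)=780, bounds=[390,780]
  i=5: D_i=min(100*2^5,780)=780, bounds=[390,780]
  i=6: D_i=min(100*2^6,780)=780, bounds=[390,780]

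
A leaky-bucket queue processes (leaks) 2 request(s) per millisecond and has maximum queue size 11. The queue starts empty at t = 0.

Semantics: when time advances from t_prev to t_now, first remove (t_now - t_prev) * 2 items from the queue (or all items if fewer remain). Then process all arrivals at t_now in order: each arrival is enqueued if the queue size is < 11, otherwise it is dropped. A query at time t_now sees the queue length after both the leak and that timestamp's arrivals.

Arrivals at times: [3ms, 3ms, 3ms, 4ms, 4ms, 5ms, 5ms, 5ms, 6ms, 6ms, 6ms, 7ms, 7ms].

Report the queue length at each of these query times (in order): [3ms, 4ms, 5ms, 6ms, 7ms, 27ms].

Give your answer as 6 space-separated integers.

Answer: 3 3 4 5 5 0

Derivation:
Queue lengths at query times:
  query t=3ms: backlog = 3
  query t=4ms: backlog = 3
  query t=5ms: backlog = 4
  query t=6ms: backlog = 5
  query t=7ms: backlog = 5
  query t=27ms: backlog = 0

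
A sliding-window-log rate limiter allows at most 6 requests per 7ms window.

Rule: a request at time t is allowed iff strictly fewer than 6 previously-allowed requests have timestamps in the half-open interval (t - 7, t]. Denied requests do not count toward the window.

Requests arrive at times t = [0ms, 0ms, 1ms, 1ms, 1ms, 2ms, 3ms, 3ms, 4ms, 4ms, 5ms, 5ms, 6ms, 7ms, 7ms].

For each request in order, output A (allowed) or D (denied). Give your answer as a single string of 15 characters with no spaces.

Tracking allowed requests in the window:
  req#1 t=0ms: ALLOW
  req#2 t=0ms: ALLOW
  req#3 t=1ms: ALLOW
  req#4 t=1ms: ALLOW
  req#5 t=1ms: ALLOW
  req#6 t=2ms: ALLOW
  req#7 t=3ms: DENY
  req#8 t=3ms: DENY
  req#9 t=4ms: DENY
  req#10 t=4ms: DENY
  req#11 t=5ms: DENY
  req#12 t=5ms: DENY
  req#13 t=6ms: DENY
  req#14 t=7ms: ALLOW
  req#15 t=7ms: ALLOW

Answer: AAAAAADDDDDDDAA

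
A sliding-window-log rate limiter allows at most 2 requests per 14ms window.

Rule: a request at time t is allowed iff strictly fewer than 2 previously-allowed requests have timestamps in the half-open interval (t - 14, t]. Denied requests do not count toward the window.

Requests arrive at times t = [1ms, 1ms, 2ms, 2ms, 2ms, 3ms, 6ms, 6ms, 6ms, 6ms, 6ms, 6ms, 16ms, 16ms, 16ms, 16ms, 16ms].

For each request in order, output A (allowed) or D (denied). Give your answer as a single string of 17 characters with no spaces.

Tracking allowed requests in the window:
  req#1 t=1ms: ALLOW
  req#2 t=1ms: ALLOW
  req#3 t=2ms: DENY
  req#4 t=2ms: DENY
  req#5 t=2ms: DENY
  req#6 t=3ms: DENY
  req#7 t=6ms: DENY
  req#8 t=6ms: DENY
  req#9 t=6ms: DENY
  req#10 t=6ms: DENY
  req#11 t=6ms: DENY
  req#12 t=6ms: DENY
  req#13 t=16ms: ALLOW
  req#14 t=16ms: ALLOW
  req#15 t=16ms: DENY
  req#16 t=16ms: DENY
  req#17 t=16ms: DENY

Answer: AADDDDDDDDDDAADDD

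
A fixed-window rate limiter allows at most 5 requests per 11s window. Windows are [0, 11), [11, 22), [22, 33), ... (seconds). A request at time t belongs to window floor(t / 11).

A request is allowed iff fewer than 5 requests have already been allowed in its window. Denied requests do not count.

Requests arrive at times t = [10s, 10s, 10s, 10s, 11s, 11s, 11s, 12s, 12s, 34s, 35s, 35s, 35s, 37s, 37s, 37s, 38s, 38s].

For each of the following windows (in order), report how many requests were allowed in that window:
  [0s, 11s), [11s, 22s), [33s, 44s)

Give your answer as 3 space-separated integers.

Processing requests:
  req#1 t=10s (window 0): ALLOW
  req#2 t=10s (window 0): ALLOW
  req#3 t=10s (window 0): ALLOW
  req#4 t=10s (window 0): ALLOW
  req#5 t=11s (window 1): ALLOW
  req#6 t=11s (window 1): ALLOW
  req#7 t=11s (window 1): ALLOW
  req#8 t=12s (window 1): ALLOW
  req#9 t=12s (window 1): ALLOW
  req#10 t=34s (window 3): ALLOW
  req#11 t=35s (window 3): ALLOW
  req#12 t=35s (window 3): ALLOW
  req#13 t=35s (window 3): ALLOW
  req#14 t=37s (window 3): ALLOW
  req#15 t=37s (window 3): DENY
  req#16 t=37s (window 3): DENY
  req#17 t=38s (window 3): DENY
  req#18 t=38s (window 3): DENY

Allowed counts by window: 4 5 5

Answer: 4 5 5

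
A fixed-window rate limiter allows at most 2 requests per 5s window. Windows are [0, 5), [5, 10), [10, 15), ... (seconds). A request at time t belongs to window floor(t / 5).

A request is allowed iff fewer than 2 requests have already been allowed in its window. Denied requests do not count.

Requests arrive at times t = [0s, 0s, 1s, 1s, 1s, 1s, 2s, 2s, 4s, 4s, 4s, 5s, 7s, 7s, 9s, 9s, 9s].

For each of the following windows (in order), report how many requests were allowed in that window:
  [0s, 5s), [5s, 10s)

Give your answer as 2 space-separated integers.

Answer: 2 2

Derivation:
Processing requests:
  req#1 t=0s (window 0): ALLOW
  req#2 t=0s (window 0): ALLOW
  req#3 t=1s (window 0): DENY
  req#4 t=1s (window 0): DENY
  req#5 t=1s (window 0): DENY
  req#6 t=1s (window 0): DENY
  req#7 t=2s (window 0): DENY
  req#8 t=2s (window 0): DENY
  req#9 t=4s (window 0): DENY
  req#10 t=4s (window 0): DENY
  req#11 t=4s (window 0): DENY
  req#12 t=5s (window 1): ALLOW
  req#13 t=7s (window 1): ALLOW
  req#14 t=7s (window 1): DENY
  req#15 t=9s (window 1): DENY
  req#16 t=9s (window 1): DENY
  req#17 t=9s (window 1): DENY

Allowed counts by window: 2 2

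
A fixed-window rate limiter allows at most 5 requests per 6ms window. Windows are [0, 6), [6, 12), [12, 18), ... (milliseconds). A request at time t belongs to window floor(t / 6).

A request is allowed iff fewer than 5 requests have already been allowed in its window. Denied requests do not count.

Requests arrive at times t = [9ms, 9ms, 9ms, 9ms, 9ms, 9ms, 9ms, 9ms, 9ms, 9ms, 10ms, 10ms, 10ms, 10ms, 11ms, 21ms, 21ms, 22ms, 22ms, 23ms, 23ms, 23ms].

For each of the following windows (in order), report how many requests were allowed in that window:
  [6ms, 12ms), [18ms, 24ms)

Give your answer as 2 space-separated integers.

Processing requests:
  req#1 t=9ms (window 1): ALLOW
  req#2 t=9ms (window 1): ALLOW
  req#3 t=9ms (window 1): ALLOW
  req#4 t=9ms (window 1): ALLOW
  req#5 t=9ms (window 1): ALLOW
  req#6 t=9ms (window 1): DENY
  req#7 t=9ms (window 1): DENY
  req#8 t=9ms (window 1): DENY
  req#9 t=9ms (window 1): DENY
  req#10 t=9ms (window 1): DENY
  req#11 t=10ms (window 1): DENY
  req#12 t=10ms (window 1): DENY
  req#13 t=10ms (window 1): DENY
  req#14 t=10ms (window 1): DENY
  req#15 t=11ms (window 1): DENY
  req#16 t=21ms (window 3): ALLOW
  req#17 t=21ms (window 3): ALLOW
  req#18 t=22ms (window 3): ALLOW
  req#19 t=22ms (window 3): ALLOW
  req#20 t=23ms (window 3): ALLOW
  req#21 t=23ms (window 3): DENY
  req#22 t=23ms (window 3): DENY

Allowed counts by window: 5 5

Answer: 5 5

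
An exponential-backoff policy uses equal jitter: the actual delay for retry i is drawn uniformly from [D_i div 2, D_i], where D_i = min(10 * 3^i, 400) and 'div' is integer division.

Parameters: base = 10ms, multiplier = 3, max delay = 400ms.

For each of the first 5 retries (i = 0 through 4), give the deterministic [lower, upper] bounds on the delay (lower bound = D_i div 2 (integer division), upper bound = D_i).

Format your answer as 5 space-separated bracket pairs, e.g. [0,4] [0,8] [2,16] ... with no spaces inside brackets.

Answer: [5,10] [15,30] [45,90] [135,270] [200,400]

Derivation:
Computing bounds per retry:
  i=0: D_i=min(10*3^0,400)=10, bounds=[5,10]
  i=1: D_i=min(10*3^1,400)=30, bounds=[15,30]
  i=2: D_i=min(10*3^2,400)=90, bounds=[45,90]
  i=3: D_i=min(10*3^3,400)=270, bounds=[135,270]
  i=4: D_i=min(10*3^4,400)=400, bounds=[200,400]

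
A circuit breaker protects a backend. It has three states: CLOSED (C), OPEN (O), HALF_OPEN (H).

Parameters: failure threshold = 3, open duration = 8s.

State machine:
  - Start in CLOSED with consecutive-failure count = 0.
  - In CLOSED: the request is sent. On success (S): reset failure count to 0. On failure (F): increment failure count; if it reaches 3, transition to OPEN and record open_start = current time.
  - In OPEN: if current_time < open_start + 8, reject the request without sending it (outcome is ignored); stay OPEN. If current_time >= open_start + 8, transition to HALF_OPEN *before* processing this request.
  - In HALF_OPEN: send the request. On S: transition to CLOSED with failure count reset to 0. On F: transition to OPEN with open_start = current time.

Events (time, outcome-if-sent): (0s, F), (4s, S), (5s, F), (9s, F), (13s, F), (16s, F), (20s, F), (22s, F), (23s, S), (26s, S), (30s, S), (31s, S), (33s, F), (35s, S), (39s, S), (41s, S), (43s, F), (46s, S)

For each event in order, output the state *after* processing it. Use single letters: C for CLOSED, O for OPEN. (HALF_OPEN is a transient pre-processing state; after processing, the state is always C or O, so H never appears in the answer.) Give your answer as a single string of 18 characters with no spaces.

State after each event:
  event#1 t=0s outcome=F: state=CLOSED
  event#2 t=4s outcome=S: state=CLOSED
  event#3 t=5s outcome=F: state=CLOSED
  event#4 t=9s outcome=F: state=CLOSED
  event#5 t=13s outcome=F: state=OPEN
  event#6 t=16s outcome=F: state=OPEN
  event#7 t=20s outcome=F: state=OPEN
  event#8 t=22s outcome=F: state=OPEN
  event#9 t=23s outcome=S: state=OPEN
  event#10 t=26s outcome=S: state=OPEN
  event#11 t=30s outcome=S: state=CLOSED
  event#12 t=31s outcome=S: state=CLOSED
  event#13 t=33s outcome=F: state=CLOSED
  event#14 t=35s outcome=S: state=CLOSED
  event#15 t=39s outcome=S: state=CLOSED
  event#16 t=41s outcome=S: state=CLOSED
  event#17 t=43s outcome=F: state=CLOSED
  event#18 t=46s outcome=S: state=CLOSED

Answer: CCCCOOOOOOCCCCCCCC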